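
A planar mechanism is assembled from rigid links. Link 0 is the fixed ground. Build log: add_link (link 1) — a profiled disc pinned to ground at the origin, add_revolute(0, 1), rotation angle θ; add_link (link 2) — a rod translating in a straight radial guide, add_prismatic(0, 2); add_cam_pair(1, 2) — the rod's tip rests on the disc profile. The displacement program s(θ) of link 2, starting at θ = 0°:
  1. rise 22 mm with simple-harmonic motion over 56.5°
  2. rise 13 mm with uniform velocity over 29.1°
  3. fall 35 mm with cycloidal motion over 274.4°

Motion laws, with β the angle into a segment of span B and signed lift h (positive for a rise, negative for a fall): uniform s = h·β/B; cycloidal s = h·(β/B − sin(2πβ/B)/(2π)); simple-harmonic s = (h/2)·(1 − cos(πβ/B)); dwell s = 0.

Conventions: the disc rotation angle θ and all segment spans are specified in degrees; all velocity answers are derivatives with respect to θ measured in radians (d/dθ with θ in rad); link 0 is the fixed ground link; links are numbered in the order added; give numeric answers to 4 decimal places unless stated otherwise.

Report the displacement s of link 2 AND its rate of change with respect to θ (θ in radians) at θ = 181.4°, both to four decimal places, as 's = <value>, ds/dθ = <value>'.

seg 1 [0°–56.5°] simple-harmonic, h=22: full span → s += 22 → s = 22.0000
seg 2 [56.5°–85.6°] uniform, h=13: full span → s += 13 → s = 35.0000
seg 3 [85.6°–360°] cycloidal, h=-35: θ=181.4° here. β=95.8, B=274.4. -35·(0.3491 − sin(2π·0.3491)/(2π)) = -7.6949 → s = 27.3051
velocity in seg [85.6°–360°] (cycloidal), θ in radians: β = 95.8° = 1.6720 rad, B = 274.4° = 4.7892 rad; ds/dθ = (h/B)(1 − cos(2πβ/B)) = ((-35)/4.7892)(1 − cos(2π·0.3491)) = -11.571193 mm/rad

s = 27.3051, ds/dθ = -11.5712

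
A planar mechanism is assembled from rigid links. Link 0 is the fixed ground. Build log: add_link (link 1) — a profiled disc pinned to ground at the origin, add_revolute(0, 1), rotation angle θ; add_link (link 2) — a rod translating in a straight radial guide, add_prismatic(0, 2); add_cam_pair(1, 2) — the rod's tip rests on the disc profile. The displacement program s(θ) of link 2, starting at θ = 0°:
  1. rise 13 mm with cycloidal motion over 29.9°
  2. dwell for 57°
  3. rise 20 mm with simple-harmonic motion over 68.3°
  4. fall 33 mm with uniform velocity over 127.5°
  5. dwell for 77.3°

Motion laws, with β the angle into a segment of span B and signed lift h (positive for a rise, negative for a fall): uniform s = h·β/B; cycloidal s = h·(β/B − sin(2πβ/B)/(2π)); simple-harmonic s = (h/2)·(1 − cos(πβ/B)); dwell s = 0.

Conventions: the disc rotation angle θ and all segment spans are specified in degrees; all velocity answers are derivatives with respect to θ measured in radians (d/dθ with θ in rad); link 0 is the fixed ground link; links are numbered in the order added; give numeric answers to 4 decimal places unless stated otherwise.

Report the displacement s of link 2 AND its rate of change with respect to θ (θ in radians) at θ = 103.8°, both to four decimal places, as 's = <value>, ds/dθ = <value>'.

seg 1 [0°–29.9°] cycloidal, h=13: full span → s += 13 → s = 13.0000
seg 2 [29.9°–86.9°] dwell: s stays 13.0000
seg 3 [86.9°–155.2°] simple-harmonic, h=20: θ=103.8° here. β=16.9, B=68.3. 20/2·(1 − cos(π·0.2474)) = 2.8722 → s = 15.8722
velocity in seg [86.9°–155.2°] (simple-harmonic), θ in radians: β = 16.9° = 0.2950 rad, B = 68.3° = 1.1921 rad; ds/dθ = (πh/(2B)) sin(πβ/B) = (π·20/(2·1.1921)) sin(π·0.2474) = 18.484711 mm/rad

s = 15.8722, ds/dθ = 18.4847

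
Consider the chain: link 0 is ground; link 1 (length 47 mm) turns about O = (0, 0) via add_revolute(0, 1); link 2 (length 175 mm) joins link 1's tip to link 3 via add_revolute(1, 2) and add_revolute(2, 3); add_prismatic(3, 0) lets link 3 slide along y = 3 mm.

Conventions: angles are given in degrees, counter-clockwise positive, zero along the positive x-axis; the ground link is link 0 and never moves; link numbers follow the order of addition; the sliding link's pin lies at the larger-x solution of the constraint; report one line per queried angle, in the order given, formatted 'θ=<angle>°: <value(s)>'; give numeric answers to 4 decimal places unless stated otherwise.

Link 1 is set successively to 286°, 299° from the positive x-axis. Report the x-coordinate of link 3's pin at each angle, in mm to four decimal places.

geometry: r = 47 mm, L = 175 mm, e = 3 mm
θ=286°: crank pin P = (r cos θ, r sin θ) = (12.954956, -45.179300)
θ=286°: h = r sin θ − e = -45.179300 − 3 = -48.179300
θ=286°: x = r cos θ + √(L² − h²) = 12.954956 + 168.237199 = 181.192155
θ=299°: crank pin P = (r cos θ, r sin θ) = (22.786052, -41.107126)
θ=299°: h = r sin θ − e = -41.107126 − 3 = -44.107126
θ=299°: x = r cos θ + √(L² − h²) = 22.786052 + 169.350410 = 192.136462

θ=286°: 181.1922
θ=299°: 192.1365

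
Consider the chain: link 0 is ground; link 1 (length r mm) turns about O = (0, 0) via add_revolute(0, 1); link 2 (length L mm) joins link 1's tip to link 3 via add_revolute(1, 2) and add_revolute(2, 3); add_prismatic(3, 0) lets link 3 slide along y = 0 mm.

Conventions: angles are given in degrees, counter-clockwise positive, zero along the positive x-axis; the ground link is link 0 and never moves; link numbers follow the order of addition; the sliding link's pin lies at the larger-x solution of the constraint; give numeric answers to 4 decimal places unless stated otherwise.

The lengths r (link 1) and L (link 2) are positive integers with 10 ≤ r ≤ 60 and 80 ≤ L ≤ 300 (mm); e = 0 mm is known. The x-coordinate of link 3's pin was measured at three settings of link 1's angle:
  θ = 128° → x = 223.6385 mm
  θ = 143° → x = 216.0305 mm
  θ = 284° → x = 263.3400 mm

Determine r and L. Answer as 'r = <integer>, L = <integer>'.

constraint per measurement: (x − r cos θ)² + (r sin θ − e)² = L²
subtracting the θ₁ and θ₂ equations cancels the r² and L² terms:
r = (x₁² − x₂²) / (2[(x₁cos θ₁ + e sin θ₁) − (x₂cos θ₂ + e sin θ₂)]) = 47.9997 → r = 48
L² = (x₁ − r cos θ₁)² + (r sin θ₁ − e)² = 65535.9971 → L = 256.0000 → L = 256
check at θ₃=284°: x = 263.3400 (printed 263.3400) ✓

r = 48, L = 256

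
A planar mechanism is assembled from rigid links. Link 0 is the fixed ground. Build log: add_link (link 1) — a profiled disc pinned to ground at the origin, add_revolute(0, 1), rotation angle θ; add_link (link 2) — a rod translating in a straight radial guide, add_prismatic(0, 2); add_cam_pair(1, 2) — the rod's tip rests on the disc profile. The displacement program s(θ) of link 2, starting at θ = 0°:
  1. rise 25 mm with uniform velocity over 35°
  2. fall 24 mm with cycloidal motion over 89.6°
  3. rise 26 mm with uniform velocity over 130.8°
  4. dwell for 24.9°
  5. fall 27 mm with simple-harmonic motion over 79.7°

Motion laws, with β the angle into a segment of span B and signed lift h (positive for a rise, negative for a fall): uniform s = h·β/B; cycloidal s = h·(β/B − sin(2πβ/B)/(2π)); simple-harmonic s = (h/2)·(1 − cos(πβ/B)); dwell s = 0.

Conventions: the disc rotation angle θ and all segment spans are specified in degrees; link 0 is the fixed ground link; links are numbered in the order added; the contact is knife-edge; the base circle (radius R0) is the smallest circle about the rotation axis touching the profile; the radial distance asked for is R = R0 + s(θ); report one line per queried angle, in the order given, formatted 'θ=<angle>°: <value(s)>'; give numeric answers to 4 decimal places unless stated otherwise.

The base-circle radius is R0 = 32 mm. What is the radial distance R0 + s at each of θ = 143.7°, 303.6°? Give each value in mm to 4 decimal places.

seg 1 [0°–35°] uniform, h=25: full span → s += 25 → s = 25.0000
seg 2 [35°–124.6°] cycloidal, h=-24: full span → s += -24 → s = 1.0000
seg 3 [124.6°–255.4°] uniform, h=26: θ=143.7° here. β=19.1, B=130.8. 26·19.1/130.8 = 3.7966 → s = 4.7966
seg 3 [124.6°–255.4°] uniform, h=26: full span → s += 26 → s = 27.0000
seg 4 [255.4°–280.3°] dwell: s stays 27.0000
seg 5 [280.3°–360°] simple-harmonic, h=-27: θ=303.6° here. β=23.3, B=79.7. -27/2·(1 − cos(π·0.2923)) = -5.3046 → s = 21.6954
θ=143.7°: R = R0 + s = 32 + 4.7966 = 36.7966
θ=303.6°: R = R0 + s = 32 + 21.6954 = 53.6954

θ=143.7°: 36.7966
θ=303.6°: 53.6954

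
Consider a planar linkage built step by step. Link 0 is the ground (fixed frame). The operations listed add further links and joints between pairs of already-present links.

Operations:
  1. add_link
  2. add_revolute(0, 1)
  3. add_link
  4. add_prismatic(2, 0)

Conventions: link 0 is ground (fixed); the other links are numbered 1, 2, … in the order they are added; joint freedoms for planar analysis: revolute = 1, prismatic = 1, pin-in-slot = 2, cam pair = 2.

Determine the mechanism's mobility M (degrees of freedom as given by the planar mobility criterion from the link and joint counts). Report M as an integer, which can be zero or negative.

link 0 = ground. State L|J1|J2 = 1|0|0
+link1  2|0|0
R(0,1) f=1→J1  2|1|0
+link2  3|1|0
P(2,0) f=1→J1  3|2|0
M = 3(3−1)−2·2−0 = 6−4−0 = 2

M = 2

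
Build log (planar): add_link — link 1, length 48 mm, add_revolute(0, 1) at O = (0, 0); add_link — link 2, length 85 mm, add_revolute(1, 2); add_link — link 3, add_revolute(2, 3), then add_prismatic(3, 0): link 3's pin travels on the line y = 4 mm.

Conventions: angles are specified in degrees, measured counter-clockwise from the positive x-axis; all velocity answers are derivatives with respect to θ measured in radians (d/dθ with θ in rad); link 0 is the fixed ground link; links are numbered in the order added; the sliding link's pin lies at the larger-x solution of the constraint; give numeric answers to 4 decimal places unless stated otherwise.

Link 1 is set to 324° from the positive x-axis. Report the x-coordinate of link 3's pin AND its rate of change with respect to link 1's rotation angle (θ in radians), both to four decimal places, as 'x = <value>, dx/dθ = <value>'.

geometry: r = 48 mm, L = 85 mm, e = 4 mm
crank pin P = (r cos θ, r sin θ) = (38.832816, -28.213692)
h = r sin θ − e = -28.213692 − 4 = -32.213692
x = r cos θ + √(L² − h²) = 38.832816 + 78.659253 = 117.492068
dx/dθ = −r sin θ − h·r cos θ/√(L² − h²) (θ in radians; h = -32.213692) = 44.117077

x = 117.4921, dx/dθ = 44.1171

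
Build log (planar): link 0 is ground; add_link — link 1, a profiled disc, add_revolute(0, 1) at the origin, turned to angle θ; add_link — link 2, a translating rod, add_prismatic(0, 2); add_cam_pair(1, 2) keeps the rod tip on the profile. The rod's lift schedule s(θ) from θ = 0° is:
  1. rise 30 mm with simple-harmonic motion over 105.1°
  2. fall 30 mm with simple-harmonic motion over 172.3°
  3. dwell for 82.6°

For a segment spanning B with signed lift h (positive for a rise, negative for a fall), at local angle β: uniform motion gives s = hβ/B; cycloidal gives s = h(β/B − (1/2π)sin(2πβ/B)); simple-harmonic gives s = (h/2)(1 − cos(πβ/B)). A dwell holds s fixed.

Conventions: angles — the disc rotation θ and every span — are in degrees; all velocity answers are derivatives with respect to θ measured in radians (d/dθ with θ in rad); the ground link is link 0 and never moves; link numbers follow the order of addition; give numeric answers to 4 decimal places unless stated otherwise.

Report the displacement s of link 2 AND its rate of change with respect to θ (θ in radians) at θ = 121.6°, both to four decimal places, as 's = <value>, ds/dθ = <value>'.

seg 1 [0°–105.1°] simple-harmonic, h=30: full span → s += 30 → s = 30.0000
seg 2 [105.1°–277.4°] simple-harmonic, h=-30: θ=121.6° here. β=16.5, B=172.3. -30/2·(1 − cos(π·0.0958)) = -0.6737 → s = 29.3263
velocity in seg [105.1°–277.4°] (simple-harmonic), θ in radians: β = 16.5° = 0.2880 rad, B = 172.3° = 3.0072 rad; ds/dθ = (πh/(2B)) sin(πβ/B) = (π·(-30)/(2·3.0072)) sin(π·0.0958) = -4.643611 mm/rad

s = 29.3263, ds/dθ = -4.6436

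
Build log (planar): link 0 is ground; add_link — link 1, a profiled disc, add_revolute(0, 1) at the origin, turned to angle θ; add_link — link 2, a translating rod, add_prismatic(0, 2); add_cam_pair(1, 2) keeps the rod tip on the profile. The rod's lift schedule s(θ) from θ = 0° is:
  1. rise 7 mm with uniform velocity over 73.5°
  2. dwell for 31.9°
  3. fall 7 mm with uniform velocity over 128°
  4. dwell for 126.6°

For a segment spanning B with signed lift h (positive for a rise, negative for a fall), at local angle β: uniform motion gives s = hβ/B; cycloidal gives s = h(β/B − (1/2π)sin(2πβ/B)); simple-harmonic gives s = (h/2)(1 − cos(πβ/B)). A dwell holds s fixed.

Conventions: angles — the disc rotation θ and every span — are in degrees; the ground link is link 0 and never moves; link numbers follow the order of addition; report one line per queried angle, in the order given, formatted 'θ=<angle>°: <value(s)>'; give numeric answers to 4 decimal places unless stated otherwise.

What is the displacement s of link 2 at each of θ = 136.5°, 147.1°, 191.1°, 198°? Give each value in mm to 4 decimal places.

seg 1 [0°–73.5°] uniform, h=7: full span → s += 7 → s = 7.0000
seg 2 [73.5°–105.4°] dwell: s stays 7.0000
seg 3 [105.4°–233.4°] uniform, h=-7: θ=136.5° here. β=31.1, B=128. -7·31.1/128 = -1.7008 → s = 5.2992
seg 3 [105.4°–233.4°] uniform, h=-7: θ=147.1° here. β=41.7, B=128. -7·41.7/128 = -2.2805 → s = 4.7195
seg 3 [105.4°–233.4°] uniform, h=-7: θ=191.1° here. β=85.7, B=128. -7·85.7/128 = -4.6867 → s = 2.3133
seg 3 [105.4°–233.4°] uniform, h=-7: θ=198° here. β=92.6, B=128. -7·92.6/128 = -5.0641 → s = 1.9359

θ=136.5°: 5.2992
θ=147.1°: 4.7195
θ=191.1°: 2.3133
θ=198°: 1.9359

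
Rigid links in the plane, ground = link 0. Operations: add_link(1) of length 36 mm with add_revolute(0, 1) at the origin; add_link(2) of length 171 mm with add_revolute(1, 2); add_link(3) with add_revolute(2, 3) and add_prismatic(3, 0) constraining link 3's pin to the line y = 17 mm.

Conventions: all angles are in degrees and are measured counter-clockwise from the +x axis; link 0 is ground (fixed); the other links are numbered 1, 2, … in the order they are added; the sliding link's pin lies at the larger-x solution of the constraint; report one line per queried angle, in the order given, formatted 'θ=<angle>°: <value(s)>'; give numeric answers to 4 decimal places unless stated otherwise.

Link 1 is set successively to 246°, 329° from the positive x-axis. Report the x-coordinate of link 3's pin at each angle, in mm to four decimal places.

geometry: r = 36 mm, L = 171 mm, e = 17 mm
θ=246°: crank pin P = (r cos θ, r sin θ) = (-14.642519, -32.887636)
θ=246°: h = r sin θ − e = -32.887636 − 17 = -49.887636
θ=246°: x = r cos θ + √(L² − h²) = -14.642519 + 163.561070 = 148.918551
θ=329°: crank pin P = (r cos θ, r sin θ) = (30.858023, -18.541371)
θ=329°: h = r sin θ − e = -18.541371 − 17 = -35.541371
θ=329°: x = r cos θ + √(L² − h²) = 30.858023 + 167.265690 = 198.123713

θ=246°: 148.9186
θ=329°: 198.1237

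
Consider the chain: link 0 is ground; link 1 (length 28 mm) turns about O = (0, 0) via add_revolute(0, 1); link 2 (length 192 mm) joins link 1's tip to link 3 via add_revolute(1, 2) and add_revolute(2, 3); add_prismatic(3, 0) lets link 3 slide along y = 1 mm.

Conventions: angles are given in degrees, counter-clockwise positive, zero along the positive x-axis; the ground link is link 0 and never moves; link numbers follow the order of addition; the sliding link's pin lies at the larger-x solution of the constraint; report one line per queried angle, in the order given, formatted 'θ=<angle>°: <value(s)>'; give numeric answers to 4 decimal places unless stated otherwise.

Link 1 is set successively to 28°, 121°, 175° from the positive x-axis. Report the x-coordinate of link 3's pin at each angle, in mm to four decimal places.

geometry: r = 28 mm, L = 192 mm, e = 1 mm
θ=28°: crank pin P = (r cos θ, r sin θ) = (24.722533, 13.145204)
θ=28°: h = r sin θ − e = 13.145204 − 1 = 12.145204
θ=28°: x = r cos θ + √(L² − h²) = 24.722533 + 191.615485 = 216.338017
θ=121°: crank pin P = (r cos θ, r sin θ) = (-14.421066, 24.000684)
θ=121°: h = r sin θ − e = 24.000684 − 1 = 23.000684
θ=121°: x = r cos θ + √(L² − h²) = -14.421066 + 190.617335 = 176.196269
θ=175°: crank pin P = (r cos θ, r sin θ) = (-27.893452, 2.440361)
θ=175°: h = r sin θ − e = 2.440361 − 1 = 1.440361
θ=175°: x = r cos θ + √(L² − h²) = -27.893452 + 191.994597 = 164.101146

θ=28°: 216.3380
θ=121°: 176.1963
θ=175°: 164.1011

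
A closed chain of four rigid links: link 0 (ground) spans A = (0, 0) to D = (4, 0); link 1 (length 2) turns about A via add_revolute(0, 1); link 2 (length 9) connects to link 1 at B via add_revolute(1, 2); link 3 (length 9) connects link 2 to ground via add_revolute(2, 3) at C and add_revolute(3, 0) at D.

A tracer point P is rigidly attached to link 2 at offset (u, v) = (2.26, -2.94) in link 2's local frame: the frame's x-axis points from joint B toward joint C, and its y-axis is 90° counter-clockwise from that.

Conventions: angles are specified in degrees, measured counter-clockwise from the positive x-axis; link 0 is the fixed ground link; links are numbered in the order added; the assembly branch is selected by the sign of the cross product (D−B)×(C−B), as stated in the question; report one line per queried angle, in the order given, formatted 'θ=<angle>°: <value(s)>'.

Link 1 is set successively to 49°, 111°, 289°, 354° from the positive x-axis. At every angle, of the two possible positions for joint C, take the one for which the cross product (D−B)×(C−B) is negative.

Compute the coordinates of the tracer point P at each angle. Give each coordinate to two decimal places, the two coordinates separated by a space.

A=(0,0), D=(4.00,0)
θ=49°: B = A + 2.00·(cos49°, sin49°) = (1.3121, 1.5094)
θ=49°: |BD| = 3.0827
θ=49°: circle(B,9.00) ∩ circle(D,9.00): a=1.5414, h=8.8670
θ=49°:   candidates: C₊=(6.9977,8.4861) cross=27.334; C₋=(-1.6856,-6.9767) cross=-27.334
θ=49°:   branch - wants cross < 0 → take C=(-1.6856,-6.9767) (cross=-27.334)
θ=49°: ex = (C−B)/|BC| = (-0.3331,-0.9429); ey = (0.9429,-0.3331)
θ=49°: P = B + 2.26·ex + -2.94·ey = (-2.2128,0.3577)
θ=111°: B = A + 2.00·(cos111°, sin111°) = (-0.7167, 1.8672)
θ=111°: |BD| = 5.0729
θ=111°: circle(B,9.00) ∩ circle(D,9.00): a=2.5364, h=8.6352
θ=111°:   candidates: C₊=(4.8200,8.9626) cross=43.805; C₋=(-1.5367,-7.0954) cross=-43.805
θ=111°:   branch - wants cross < 0 → take C=(-1.5367,-7.0954) (cross=-43.805)
θ=111°: ex = (C−B)/|BC| = (-0.0911,-0.9958); ey = (0.9958,-0.0911)
θ=111°: P = B + 2.26·ex + -2.94·ey = (-3.8504,-0.1156)
θ=289°: B = A + 2.00·(cos289°, sin289°) = (0.6511, -1.8910)
θ=289°: |BD| = 3.8459
θ=289°: circle(B,9.00) ∩ circle(D,9.00): a=1.9229, h=8.7922
θ=289°:   candidates: C₊=(-1.9976,6.7104) cross=33.814; C₋=(6.6487,-8.6014) cross=-33.814
θ=289°:   branch - wants cross < 0 → take C=(6.6487,-8.6014) (cross=-33.814)
θ=289°: ex = (C−B)/|BC| = (0.6664,-0.7456); ey = (0.7456,0.6664)
θ=289°: P = B + 2.26·ex + -2.94·ey = (-0.0349,-5.5353)
θ=354°: B = A + 2.00·(cos354°, sin354°) = (1.9890, -0.2091)
θ=354°: |BD| = 2.0218
θ=354°: circle(B,9.00) ∩ circle(D,9.00): a=1.0109, h=8.9430
θ=354°:   candidates: C₊=(2.0698,8.7906) cross=18.081; C₋=(3.9192,-8.9996) cross=-18.081
θ=354°:   branch - wants cross < 0 → take C=(3.9192,-8.9996) (cross=-18.081)
θ=354°: ex = (C−B)/|BC| = (0.2145,-0.9767); ey = (0.9767,0.2145)
θ=354°: P = B + 2.26·ex + -2.94·ey = (-0.3979,-3.0470)

θ=49°: -2.21 0.36
θ=111°: -3.85 -0.12
θ=289°: -0.03 -5.54
θ=354°: -0.40 -3.05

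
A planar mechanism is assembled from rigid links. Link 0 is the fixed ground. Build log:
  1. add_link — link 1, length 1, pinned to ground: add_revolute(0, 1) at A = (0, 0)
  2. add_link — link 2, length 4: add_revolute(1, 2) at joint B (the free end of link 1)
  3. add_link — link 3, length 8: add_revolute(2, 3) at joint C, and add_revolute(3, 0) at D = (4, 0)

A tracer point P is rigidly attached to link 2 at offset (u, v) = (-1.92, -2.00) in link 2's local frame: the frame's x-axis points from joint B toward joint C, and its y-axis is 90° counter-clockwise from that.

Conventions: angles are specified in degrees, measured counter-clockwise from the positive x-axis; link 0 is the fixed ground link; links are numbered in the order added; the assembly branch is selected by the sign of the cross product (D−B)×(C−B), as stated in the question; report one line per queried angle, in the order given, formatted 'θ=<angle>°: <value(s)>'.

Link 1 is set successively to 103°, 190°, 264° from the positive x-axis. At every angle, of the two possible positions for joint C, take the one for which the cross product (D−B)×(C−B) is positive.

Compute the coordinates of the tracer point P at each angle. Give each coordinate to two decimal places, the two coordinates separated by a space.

A=(0,0), D=(4.00,0)
θ=103°: B = A + 1.00·(cos103°, sin103°) = (-0.2250, 0.9744)
θ=103°: |BD| = 4.3359
θ=103°: circle(B,4.00) ∩ circle(D,8.00): a=-3.3673, h=2.1590
θ=103°:   candidates: C₊=(-3.0210,3.8348) cross=9.361; C₋=(-3.9913,-0.3727) cross=-9.361
θ=103°:   branch + wants cross > 0 → take C=(-3.0210,3.8348) (cross=9.361)
θ=103°: ex = (C−B)/|BC| = (-0.6990,0.7151); ey = (-0.7151,-0.6990)
θ=103°: P = B + -1.92·ex + -2.00·ey = (2.5474,0.9994)
θ=190°: B = A + 1.00·(cos190°, sin190°) = (-0.9848, -0.1736)
θ=190°: |BD| = 4.9878
θ=190°: circle(B,4.00) ∩ circle(D,8.00): a=-2.3178, h=3.2600
θ=190°:   candidates: C₊=(-3.4147,3.0037) cross=16.261; C₋=(-3.1877,-3.5124) cross=-16.261
θ=190°:   branch + wants cross > 0 → take C=(-3.4147,3.0037) (cross=16.261)
θ=190°: ex = (C−B)/|BC| = (-0.6075,0.7943); ey = (-0.7943,-0.6075)
θ=190°: P = B + -1.92·ex + -2.00·ey = (1.7702,-0.4838)
θ=264°: B = A + 1.00·(cos264°, sin264°) = (-0.1045, -0.9945)
θ=264°: |BD| = 4.2233
θ=264°: circle(B,4.00) ∩ circle(D,8.00): a=-3.5711, h=1.8020
θ=264°:   candidates: C₊=(-3.9996,-0.0842) cross=7.610; C₋=(-3.1509,-3.5868) cross=-7.610
θ=264°:   branch + wants cross > 0 → take C=(-3.9996,-0.0842) (cross=7.610)
θ=264°: ex = (C−B)/|BC| = (-0.9738,0.2276); ey = (-0.2276,-0.9738)
θ=264°: P = B + -1.92·ex + -2.00·ey = (2.2203,0.5160)

θ=103°: 2.55 1.00
θ=190°: 1.77 -0.48
θ=264°: 2.22 0.52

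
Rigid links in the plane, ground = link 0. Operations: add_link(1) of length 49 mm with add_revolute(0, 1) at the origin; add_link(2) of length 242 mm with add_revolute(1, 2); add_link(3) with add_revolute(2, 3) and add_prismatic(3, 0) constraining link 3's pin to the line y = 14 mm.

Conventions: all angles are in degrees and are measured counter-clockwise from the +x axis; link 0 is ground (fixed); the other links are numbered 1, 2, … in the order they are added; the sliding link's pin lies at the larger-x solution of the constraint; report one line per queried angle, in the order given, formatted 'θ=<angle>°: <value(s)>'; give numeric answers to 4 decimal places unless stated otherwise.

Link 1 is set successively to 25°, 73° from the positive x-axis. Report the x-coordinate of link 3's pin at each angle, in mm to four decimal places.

geometry: r = 49 mm, L = 242 mm, e = 14 mm
θ=25°: crank pin P = (r cos θ, r sin θ) = (44.409082, 20.708295)
θ=25°: h = r sin θ − e = 20.708295 − 14 = 6.708295
θ=25°: x = r cos θ + √(L² − h²) = 44.409082 + 241.907004 = 286.316086
θ=73°: crank pin P = (r cos θ, r sin θ) = (14.326214, 46.858933)
θ=73°: h = r sin θ − e = 46.858933 − 14 = 32.858933
θ=73°: x = r cos θ + √(L² − h²) = 14.326214 + 239.758817 = 254.085031

θ=25°: 286.3161
θ=73°: 254.0850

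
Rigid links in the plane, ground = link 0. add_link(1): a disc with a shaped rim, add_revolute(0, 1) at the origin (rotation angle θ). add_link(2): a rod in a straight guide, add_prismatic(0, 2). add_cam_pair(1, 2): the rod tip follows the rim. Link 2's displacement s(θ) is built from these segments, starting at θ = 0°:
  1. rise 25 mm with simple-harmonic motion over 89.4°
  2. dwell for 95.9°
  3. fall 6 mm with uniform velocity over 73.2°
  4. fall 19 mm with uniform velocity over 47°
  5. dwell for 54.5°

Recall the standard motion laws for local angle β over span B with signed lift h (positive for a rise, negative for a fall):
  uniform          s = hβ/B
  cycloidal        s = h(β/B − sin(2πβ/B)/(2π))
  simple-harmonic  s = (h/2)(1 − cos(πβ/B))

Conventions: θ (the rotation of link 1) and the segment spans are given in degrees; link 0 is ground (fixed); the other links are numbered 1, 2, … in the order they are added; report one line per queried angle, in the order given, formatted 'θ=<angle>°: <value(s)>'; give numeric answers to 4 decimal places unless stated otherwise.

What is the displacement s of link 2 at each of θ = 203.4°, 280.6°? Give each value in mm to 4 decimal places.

segment 1 (0° to 89.4°, simple-harmonic, h = 25) is passed completely: s = 0.0000 + (25) = 25.0000
segment 2 (89.4° to 185.3°, dwell): s unchanged at 25.0000
θ = 203.4° falls in segment 3 (185.3° to 258.5°, uniform, h = -6): β = 203.4 − 185.3 = 18.1°, B = 73.2°; Δs = -6·18.1/73.2 = -1.4836; s = 25.0000 − 1.4836 = 23.5164
segment 3 (185.3° to 258.5°, uniform, h = -6) is passed completely: s = 25.0000 + (-6) = 19.0000
θ = 280.6° falls in segment 4 (258.5° to 305.5°, uniform, h = -19): β = 280.6 − 258.5 = 22.1°, B = 47°; Δs = -19·22.1/47 = -8.9340; s = 19.0000 − 8.9340 = 10.0660

θ=203.4°: 23.5164
θ=280.6°: 10.0660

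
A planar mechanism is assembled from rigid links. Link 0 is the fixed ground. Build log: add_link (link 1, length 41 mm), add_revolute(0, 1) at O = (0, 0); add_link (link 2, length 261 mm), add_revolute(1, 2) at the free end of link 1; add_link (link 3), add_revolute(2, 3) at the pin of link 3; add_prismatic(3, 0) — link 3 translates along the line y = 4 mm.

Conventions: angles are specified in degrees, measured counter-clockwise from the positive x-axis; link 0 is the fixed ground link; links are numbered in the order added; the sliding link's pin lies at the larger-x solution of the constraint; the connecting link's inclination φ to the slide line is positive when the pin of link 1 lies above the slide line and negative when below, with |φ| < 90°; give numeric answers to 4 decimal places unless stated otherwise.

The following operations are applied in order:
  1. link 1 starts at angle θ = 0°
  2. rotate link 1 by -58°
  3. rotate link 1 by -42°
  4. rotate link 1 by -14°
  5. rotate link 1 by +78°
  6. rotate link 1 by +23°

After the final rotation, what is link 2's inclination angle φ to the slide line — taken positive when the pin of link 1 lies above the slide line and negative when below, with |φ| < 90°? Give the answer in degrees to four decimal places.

geometry: r = 41 mm, L = 261 mm, e = 4 mm; θ starts at 0°
rotate link 1 by -58°: θ ← 0° -58° = -58°
rotate link 1 by -42°: θ ← -58° -42° = -100°
rotate link 1 by -14°: θ ← -100° -14° = -114°
rotate link 1 by +78°: θ ← -114° +78° = -36°
rotate link 1 by +23°: θ ← -36° +23° = -13°
h = r sin θ − e = -9.222993 − 4 = -13.222993
sin φ = h / L = -13.222993 / 261 = -0.05066281
φ = arcsin(-0.05066281) = -2.904008°

-2.9040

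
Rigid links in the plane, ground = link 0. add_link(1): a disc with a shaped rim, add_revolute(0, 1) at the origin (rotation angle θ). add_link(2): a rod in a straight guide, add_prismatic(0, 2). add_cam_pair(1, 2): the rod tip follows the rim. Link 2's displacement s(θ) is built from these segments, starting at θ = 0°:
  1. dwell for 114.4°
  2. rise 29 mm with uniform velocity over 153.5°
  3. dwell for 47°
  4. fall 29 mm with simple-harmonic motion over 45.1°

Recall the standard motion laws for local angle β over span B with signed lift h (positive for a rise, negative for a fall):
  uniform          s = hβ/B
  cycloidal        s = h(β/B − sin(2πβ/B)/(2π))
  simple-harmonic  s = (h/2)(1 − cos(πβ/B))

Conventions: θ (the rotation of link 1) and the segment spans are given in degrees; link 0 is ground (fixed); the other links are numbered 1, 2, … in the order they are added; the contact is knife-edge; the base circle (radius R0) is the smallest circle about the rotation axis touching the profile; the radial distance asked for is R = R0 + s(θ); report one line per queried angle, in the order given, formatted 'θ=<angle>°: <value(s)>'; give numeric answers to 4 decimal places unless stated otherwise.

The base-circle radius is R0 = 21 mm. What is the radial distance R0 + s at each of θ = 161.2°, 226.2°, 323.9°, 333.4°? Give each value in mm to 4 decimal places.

segment 1 (0° to 114.4°, dwell): s unchanged at 0.0000
θ = 161.2° falls in segment 2 (114.4° to 267.9°, uniform, h = 29): β = 161.2 − 114.4 = 46.8°, B = 153.5°; Δs = 29·46.8/153.5 = 8.8417; s = 0.0000 + 8.8417 = 8.8417
θ = 226.2° falls in segment 2 (114.4° to 267.9°, uniform, h = 29): β = 226.2 − 114.4 = 111.8°, B = 153.5°; Δs = 29·111.8/153.5 = 21.1218; s = 0.0000 + 21.1218 = 21.1218
segment 2 (114.4° to 267.9°, uniform, h = 29) is passed completely: s = 0.0000 + (29) = 29.0000
segment 3 (267.9° to 314.9°, dwell): s unchanged at 29.0000
θ = 323.9° falls in segment 4 (314.9° to 360°, simple-harmonic, h = -29): β = 323.9 − 314.9 = 9°, B = 45.1°; Δs = -29/2·(1 − cos(π·0.1996)) = -2.7574; s = 29.0000 − 2.7574 = 26.2426
θ = 333.4° falls in segment 4 (314.9° to 360°, simple-harmonic, h = -29): β = 333.4 − 314.9 = 18.5°, B = 45.1°; Δs = -29/2·(1 − cos(π·0.4102)) = -10.4634; s = 29.0000 − 10.4634 = 18.5366
θ=161.2°: R = R0 + s = 21 + 8.8417 = 29.8417
θ=226.2°: R = R0 + s = 21 + 21.1218 = 42.1218
θ=323.9°: R = R0 + s = 21 + 26.2426 = 47.2426
θ=333.4°: R = R0 + s = 21 + 18.5366 = 39.5366

θ=161.2°: 29.8417
θ=226.2°: 42.1218
θ=323.9°: 47.2426
θ=333.4°: 39.5366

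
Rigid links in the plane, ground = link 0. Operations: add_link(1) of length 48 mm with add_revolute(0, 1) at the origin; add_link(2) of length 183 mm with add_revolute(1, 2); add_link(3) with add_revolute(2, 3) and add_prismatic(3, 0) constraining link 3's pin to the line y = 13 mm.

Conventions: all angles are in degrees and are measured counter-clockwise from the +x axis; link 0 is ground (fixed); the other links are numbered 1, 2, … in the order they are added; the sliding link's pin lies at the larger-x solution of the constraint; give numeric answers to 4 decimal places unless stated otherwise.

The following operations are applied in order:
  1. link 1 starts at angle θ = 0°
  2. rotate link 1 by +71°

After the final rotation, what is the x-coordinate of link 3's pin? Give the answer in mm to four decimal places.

geometry: r = 48 mm, L = 183 mm, e = 13 mm; θ starts at 0°
rotate link 1 by +71°: θ ← 0° +71° = 71°
crank pin P = (r cos θ, r sin θ) = (15.627271, 45.384892)
h = r sin θ − e = 45.384892 − 13 = 32.384892
x = r cos θ + √(L² − h²) = 15.627271 + 180.111684 = 195.738956

195.7390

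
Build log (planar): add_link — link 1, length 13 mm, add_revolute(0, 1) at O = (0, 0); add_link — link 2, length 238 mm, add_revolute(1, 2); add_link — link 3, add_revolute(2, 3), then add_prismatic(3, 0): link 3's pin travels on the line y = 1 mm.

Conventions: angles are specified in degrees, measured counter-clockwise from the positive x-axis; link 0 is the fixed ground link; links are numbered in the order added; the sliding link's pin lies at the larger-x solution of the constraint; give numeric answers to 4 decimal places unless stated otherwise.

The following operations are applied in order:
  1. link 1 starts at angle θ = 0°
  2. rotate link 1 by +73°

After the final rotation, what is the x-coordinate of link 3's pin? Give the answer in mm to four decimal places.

geometry: r = 13 mm, L = 238 mm, e = 1 mm; θ starts at 0°
rotate link 1 by +73°: θ ← 0° +73° = 73°
crank pin P = (r cos θ, r sin θ) = (3.800832, 12.431962)
h = r sin θ − e = 12.431962 − 1 = 11.431962
x = r cos θ + √(L² − h²) = 3.800832 + 237.725283 = 241.526115

241.5261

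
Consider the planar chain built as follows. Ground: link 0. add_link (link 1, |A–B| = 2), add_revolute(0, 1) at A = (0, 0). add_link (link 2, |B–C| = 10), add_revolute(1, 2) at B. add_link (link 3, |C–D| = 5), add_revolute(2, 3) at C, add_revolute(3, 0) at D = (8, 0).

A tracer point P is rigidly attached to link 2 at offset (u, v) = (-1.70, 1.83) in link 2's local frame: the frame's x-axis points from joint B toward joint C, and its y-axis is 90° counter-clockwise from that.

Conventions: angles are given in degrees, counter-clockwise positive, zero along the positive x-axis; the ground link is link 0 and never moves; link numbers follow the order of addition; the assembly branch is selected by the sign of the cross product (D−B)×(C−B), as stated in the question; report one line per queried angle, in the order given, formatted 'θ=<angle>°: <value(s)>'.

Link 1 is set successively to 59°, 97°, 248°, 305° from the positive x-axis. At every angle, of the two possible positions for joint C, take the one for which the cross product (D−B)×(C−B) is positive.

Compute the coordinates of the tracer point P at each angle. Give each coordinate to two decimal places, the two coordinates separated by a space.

A=(0,0), D=(8.00,0)
θ=59°: B = A + 2.00·(cos59°, sin59°) = (1.0301, 1.7143)
θ=59°: |BD| = 7.1777
θ=59°: circle(B,10.00) ∩ circle(D,5.00): a=8.8134, h=4.7249
θ=59°:   candidates: C₊=(10.7169,4.1974) cross=33.914; C₋=(8.4599,-4.9788) cross=-33.914
θ=59°:   branch + wants cross > 0 → take C=(10.7169,4.1974) (cross=33.914)
θ=59°: ex = (C−B)/|BC| = (0.9687,0.2483); ey = (-0.2483,0.9687)
θ=59°: P = B + -1.70·ex + 1.83·ey = (-1.0711,3.0649)
θ=97°: B = A + 2.00·(cos97°, sin97°) = (-0.2437, 1.9851)
θ=97°: |BD| = 8.4794
θ=97°: circle(B,10.00) ∩ circle(D,5.00): a=8.6622, h=4.9967
θ=97°:   candidates: C₊=(9.3475,4.8150) cross=42.369; C₋=(7.0080,-4.9006) cross=-42.369
θ=97°:   branch + wants cross > 0 → take C=(9.3475,4.8150) (cross=42.369)
θ=97°: ex = (C−B)/|BC| = (0.9591,0.2830); ey = (-0.2830,0.9591)
θ=97°: P = B + -1.70·ex + 1.83·ey = (-2.3921,3.2592)
θ=248°: B = A + 2.00·(cos248°, sin248°) = (-0.7492, -1.8544)
θ=248°: |BD| = 8.9436
θ=248°: circle(B,10.00) ∩ circle(D,5.00): a=8.6647, h=4.9922
θ=248°:   candidates: C₊=(6.6921,4.8259) cross=44.648; C₋=(8.7623,-4.9415) cross=-44.648
θ=248°:   branch + wants cross > 0 → take C=(6.6921,4.8259) (cross=44.648)
θ=248°: ex = (C−B)/|BC| = (0.7441,0.6680); ey = (-0.6680,0.7441)
θ=248°: P = B + -1.70·ex + 1.83·ey = (-3.2367,-1.6282)
θ=305°: B = A + 2.00·(cos305°, sin305°) = (1.1472, -1.6383)
θ=305°: |BD| = 7.0460
θ=305°: circle(B,10.00) ∩ circle(D,5.00): a=8.8452, h=4.6651
θ=305°:   candidates: C₊=(8.6652,4.9556) cross=32.870; C₋=(10.8346,-4.1189) cross=-32.870
θ=305°:   branch + wants cross > 0 → take C=(8.6652,4.9556) (cross=32.870)
θ=305°: ex = (C−B)/|BC| = (0.7518,0.6594); ey = (-0.6594,0.7518)
θ=305°: P = B + -1.70·ex + 1.83·ey = (-1.3376,-1.3835)

θ=59°: -1.07 3.06
θ=97°: -2.39 3.26
θ=248°: -3.24 -1.63
θ=305°: -1.34 -1.38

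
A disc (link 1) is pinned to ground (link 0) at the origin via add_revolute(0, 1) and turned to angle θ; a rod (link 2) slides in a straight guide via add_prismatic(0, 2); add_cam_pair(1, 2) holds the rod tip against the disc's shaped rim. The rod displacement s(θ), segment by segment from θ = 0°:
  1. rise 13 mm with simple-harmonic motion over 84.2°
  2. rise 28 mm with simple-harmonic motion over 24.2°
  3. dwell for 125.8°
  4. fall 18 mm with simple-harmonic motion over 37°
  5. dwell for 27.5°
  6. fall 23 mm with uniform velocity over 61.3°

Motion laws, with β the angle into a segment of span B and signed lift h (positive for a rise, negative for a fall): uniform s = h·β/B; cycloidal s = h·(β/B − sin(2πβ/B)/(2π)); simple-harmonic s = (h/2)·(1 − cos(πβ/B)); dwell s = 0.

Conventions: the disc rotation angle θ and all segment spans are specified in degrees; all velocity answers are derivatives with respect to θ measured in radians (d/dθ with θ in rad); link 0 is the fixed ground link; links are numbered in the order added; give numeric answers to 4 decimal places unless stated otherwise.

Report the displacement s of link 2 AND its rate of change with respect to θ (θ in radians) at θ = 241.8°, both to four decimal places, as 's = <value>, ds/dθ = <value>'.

segment 1 (0° to 84.2°, simple-harmonic, h = 13) is passed completely: s = 0.0000 + (13) = 13.0000
segment 2 (84.2° to 108.4°, simple-harmonic, h = 28) is passed completely: s = 13.0000 + (28) = 41.0000
segment 3 (108.4° to 234.2°, dwell): s unchanged at 41.0000
θ = 241.8° falls in segment 4 (234.2° to 271.2°, simple-harmonic, h = -18): β = 241.8 − 234.2 = 7.6°, B = 37°; Δs = -18/2·(1 − cos(π·0.2054)) = -1.8097; s = 41.0000 − 1.8097 = 39.1903
velocity in seg [234.2°–271.2°] (simple-harmonic), θ in radians: β = 7.6° = 0.1326 rad, B = 37° = 0.6458 rad; ds/dθ = (πh/(2B)) sin(πβ/B) = (π·(-18)/(2·0.6458)) sin(π·0.2054) = -26.333241 mm/rad

s = 39.1903, ds/dθ = -26.3332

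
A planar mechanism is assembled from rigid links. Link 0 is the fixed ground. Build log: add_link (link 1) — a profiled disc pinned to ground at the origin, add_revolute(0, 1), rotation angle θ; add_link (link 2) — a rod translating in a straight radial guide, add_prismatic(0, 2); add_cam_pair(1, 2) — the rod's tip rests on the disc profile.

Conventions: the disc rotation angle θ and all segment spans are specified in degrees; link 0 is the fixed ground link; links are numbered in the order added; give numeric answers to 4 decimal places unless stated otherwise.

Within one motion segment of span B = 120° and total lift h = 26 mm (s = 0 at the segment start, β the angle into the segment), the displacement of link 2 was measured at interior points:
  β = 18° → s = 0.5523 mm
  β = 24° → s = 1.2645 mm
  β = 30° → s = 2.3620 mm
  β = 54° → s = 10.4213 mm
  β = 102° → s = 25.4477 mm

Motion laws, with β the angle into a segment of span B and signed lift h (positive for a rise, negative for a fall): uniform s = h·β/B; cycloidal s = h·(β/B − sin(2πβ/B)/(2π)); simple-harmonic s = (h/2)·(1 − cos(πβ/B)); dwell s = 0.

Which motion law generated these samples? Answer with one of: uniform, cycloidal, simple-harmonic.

candidates at β/B = r: uniform s = h·r (linear in β); cycloidal s = h·(r − sin(2πr)/(2π)); simple-harmonic s = (h/2)(1 − cos(πr))
β=18°: printed 0.5523 | uniform 3.9000, cycloidal 0.5523, simple-harmonic 1.4169
β=24°: printed 1.2645 | uniform 5.2000, cycloidal 1.2645, simple-harmonic 2.4828
β=30°: printed 2.3620 | uniform 6.5000, cycloidal 2.3620, simple-harmonic 3.8076
β=54°: printed 10.4213 | uniform 11.7000, cycloidal 10.4213, simple-harmonic 10.9664
β=102°: printed 25.4477 | uniform 22.1000, cycloidal 25.4477, simple-harmonic 24.5831
only one law matches every sample → cycloidal

cycloidal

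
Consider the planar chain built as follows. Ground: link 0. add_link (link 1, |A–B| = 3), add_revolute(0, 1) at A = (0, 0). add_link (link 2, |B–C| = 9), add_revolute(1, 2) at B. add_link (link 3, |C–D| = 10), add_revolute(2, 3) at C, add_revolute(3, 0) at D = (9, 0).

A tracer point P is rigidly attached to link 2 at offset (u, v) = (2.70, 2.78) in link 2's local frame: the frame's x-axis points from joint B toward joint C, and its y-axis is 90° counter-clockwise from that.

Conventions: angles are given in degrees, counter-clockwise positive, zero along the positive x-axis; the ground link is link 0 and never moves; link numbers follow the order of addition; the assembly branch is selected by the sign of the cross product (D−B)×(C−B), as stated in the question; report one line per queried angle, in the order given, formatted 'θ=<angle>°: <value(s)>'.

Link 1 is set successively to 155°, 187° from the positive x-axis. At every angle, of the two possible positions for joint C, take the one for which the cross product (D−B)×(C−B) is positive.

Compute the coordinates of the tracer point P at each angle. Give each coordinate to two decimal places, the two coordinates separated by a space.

A=(0,0), D=(9.00,0)
θ=155°: B = A + 3.00·(cos155°, sin155°) = (-2.7189, 1.2679)
θ=155°: |BD| = 11.7873
θ=155°: circle(B,9.00) ∩ circle(D,10.00): a=5.0877, h=7.4240
θ=155°:   candidates: C₊=(3.1378,8.1015) cross=87.509; C₋=(1.5407,-6.6603) cross=-87.509
θ=155°:   branch + wants cross > 0 → take C=(3.1378,8.1015) (cross=87.509)
θ=155°: ex = (C−B)/|BC| = (0.6507,0.7593); ey = (-0.7593,0.6507)
θ=155°: P = B + 2.70·ex + 2.78·ey = (-3.0727,5.1270)
θ=187°: B = A + 3.00·(cos187°, sin187°) = (-2.9776, -0.3656)
θ=187°: |BD| = 11.9832
θ=187°: circle(B,9.00) ∩ circle(D,10.00): a=5.1988, h=7.3466
θ=187°:   candidates: C₊=(1.9946,7.1362) cross=88.036; C₋=(2.4429,-7.5501) cross=-88.036
θ=187°:   branch + wants cross > 0 → take C=(1.9946,7.1362) (cross=88.036)
θ=187°: ex = (C−B)/|BC| = (0.5525,0.8335); ey = (-0.8335,0.5525)
θ=187°: P = B + 2.70·ex + 2.78·ey = (-3.8032,3.4208)

θ=155°: -3.07 5.13
θ=187°: -3.80 3.42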